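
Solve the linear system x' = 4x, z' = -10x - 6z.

Coefficient matrix A = [[4, 0], [-10, -6]].
Characteristic polynomial det(A - λI) = λ^2 + 2λ - 24 = 0.
Eigenvalues λ = 4, -6.
For λ=4: (A-λI) row 2 is [-10, -10], so an eigenvector is (-1, 1).
For λ=-6: (A-λI) row 1 is [10, 0], so an eigenvector is (0, -1).
General solution: K_1e^(4t)(-1,1) + K_2e^(-6t)(0,-1).

x(t) = -K_1e^(4t), z(t) = K_1e^(4t) - K_2e^(-6t)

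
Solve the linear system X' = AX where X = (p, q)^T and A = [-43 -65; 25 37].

p(t) = -3K_1e^(-3t)sin(5t) + 2K_1e^(-3t)cos(5t) + 2K_2e^(-3t)sin(5t) + 3K_2e^(-3t)cos(5t), q(t) = 2K_1e^(-3t)sin(5t) - K_1e^(-3t)cos(5t) - K_2e^(-3t)sin(5t) - 2K_2e^(-3t)cos(5t)

Coefficient matrix A = [[-43, -65], [25, 37]].
Characteristic polynomial det(A - λI) = λ^2 + 6λ + 34 = 0.
Eigenvalues λ = -3 ± 5i (complex conjugate pair).
For λ=-3+5i: an eigenvector is (2,-1) - i(-3,2) = (2 + 3i, -1 - 2i).
A real fundamental pair from Re and Im of e^((-3+5i)t)v: X_1 = e^(-3t)(cos(5t)·(2,-1) + sin(5t)·(-3,2)), X_2 = e^(-3t)(sin(5t)·(2,-1) - cos(5t)·(-3,2)).
General solution: K_1X_1 + K_2X_2.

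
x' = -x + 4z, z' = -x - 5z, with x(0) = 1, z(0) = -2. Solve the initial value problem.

x(t) = -6te^(-3t) + e^(-3t), z(t) = 3te^(-3t) - 2e^(-3t)

Coefficient matrix A = [[-1, 4], [-1, -5]].
Characteristic polynomial det(A - λI) = λ^2 + 6λ + 9 = 0.
Single eigenvalue λ = -3 with algebraic multiplicity 2.
Eigenvector v = (-2,1); generalized eigenvector w with (A-λI)w=v is (1,-1).
General solution: e^(-3t)[K_1·v + K_2·(t·v + w)].
Applying x(0)=1, z(0)=-2 gives K_1=1, K_2=3.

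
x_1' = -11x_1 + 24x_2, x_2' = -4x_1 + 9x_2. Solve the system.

x_1(t) = -2C_1e^(t) + 3C_2e^(-3t), x_2(t) = -C_1e^(t) + C_2e^(-3t)

Coefficient matrix A = [[-11, 24], [-4, 9]].
Characteristic polynomial det(A - λI) = λ^2 + 2λ - 3 = 0.
Eigenvalues λ = 1, -3.
For λ=1: (A-λI) row 1 is [-12, 24], so an eigenvector is (-2, -1).
For λ=-3: (A-λI) row 1 is [-8, 24], so an eigenvector is (3, 1).
General solution: C_1e^(t)(-2,-1) + C_2e^(-3t)(3,1).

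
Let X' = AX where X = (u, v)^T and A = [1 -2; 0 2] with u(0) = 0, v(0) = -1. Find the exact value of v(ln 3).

A = [[1,-2],[0,2]]; eigenvalues λ = 2, 1.
Eigenvectors: (-2,1) for λ=2, (-1,0) for λ=1.
From the initial condition, c_1 = -1, c_2 = 2.
v(ln 3) = (-1)(3^2)(1) + (2)(3^1)(0) = -9.

-9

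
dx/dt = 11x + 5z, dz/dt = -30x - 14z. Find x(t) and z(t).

Coefficient matrix A = [[11, 5], [-30, -14]].
Characteristic polynomial det(A - λI) = λ^2 + 3λ - 4 = 0.
Eigenvalues λ = 1, -4.
For λ=1: (A-λI) row 1 is [10, 5], so an eigenvector is (1, -2).
For λ=-4: (A-λI) row 1 is [15, 5], so an eigenvector is (-1, 3).
General solution: K_1e^(t)(1,-2) + K_2e^(-4t)(-1,3).

x(t) = K_1e^(t) - K_2e^(-4t), z(t) = -2K_1e^(t) + 3K_2e^(-4t)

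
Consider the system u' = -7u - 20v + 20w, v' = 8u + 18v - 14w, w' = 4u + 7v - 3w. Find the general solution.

Coefficient matrix A = [[-7, -20, 20], [8, 18, -14], [4, 7, -3]].
det(A - λI) = 0 gives eigenvalues λ = 1, 4, 3.
For λ=1: eigenvector (5,-4,-2).
For λ=4: eigenvector (0,1,1).
For λ=3: eigenvector (-2,2,1).
General solution: K_1e^(t)(5,-4,-2) + K_2e^(4t)(0,1,1) + K_3e^(3t)(-2,2,1).

u(t) = 5K_1e^(t) - 2K_3e^(3t), v(t) = -4K_1e^(t) + K_2e^(4t) + 2K_3e^(3t), w(t) = -2K_1e^(t) + K_2e^(4t) + K_3e^(3t)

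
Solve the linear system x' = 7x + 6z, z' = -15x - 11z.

x(t) = -K_1e^(-2t)sin(3t) - K_1e^(-2t)cos(3t) - K_2e^(-2t)sin(3t) + K_2e^(-2t)cos(3t), z(t) = 2K_1e^(-2t)sin(3t) + K_1e^(-2t)cos(3t) + K_2e^(-2t)sin(3t) - 2K_2e^(-2t)cos(3t)

Coefficient matrix A = [[7, 6], [-15, -11]].
Characteristic polynomial det(A - λI) = λ^2 + 4λ + 13 = 0.
Eigenvalues λ = -2 ± 3i (complex conjugate pair).
For λ=-2+3i: an eigenvector is (-1,1) - i(-1,2) = (-1 + i, 1 - 2i).
A real fundamental pair from Re and Im of e^((-2+3i)t)v: X_1 = e^(-2t)(cos(3t)·(-1,1) + sin(3t)·(-1,2)), X_2 = e^(-2t)(sin(3t)·(-1,1) - cos(3t)·(-1,2)).
General solution: K_1X_1 + K_2X_2.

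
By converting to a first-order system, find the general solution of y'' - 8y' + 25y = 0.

Let x_1 = y, x_2 = y'. Then x_1' = x_2 and x_2' = -25x_1 + 8x_2.
A = [[0,1],[-25,8]]; det(A-λI) = λ^2 - 8λ + 25.
Eigenvalues λ = 4 ± 3i.

y(t) = C_1e^(4t)cos(3t) + C_2e^(4t)sin(3t)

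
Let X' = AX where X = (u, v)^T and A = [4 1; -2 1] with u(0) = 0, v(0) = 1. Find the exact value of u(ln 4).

48

A = [[4,1],[-2,1]]; eigenvalues λ = 3, 2.
Eigenvectors: (1,-1) for λ=3, (-1,2) for λ=2.
From the initial condition, c_1 = 1, c_2 = 1.
u(ln 4) = (1)(4^3)(1) + (1)(4^2)(-1) = 48.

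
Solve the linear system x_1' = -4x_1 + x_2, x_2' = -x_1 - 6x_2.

Coefficient matrix A = [[-4, 1], [-1, -6]].
Characteristic polynomial det(A - λI) = λ^2 + 10λ + 25 = 0.
Single eigenvalue λ = -5 with algebraic multiplicity 2.
Eigenvector v = (-1,1); generalized eigenvector w with (A-λI)w=v is (-2,1).
General solution: e^(-5t)[C_1·v + C_2·(t·v + w)].

x_1(t) = -C_1e^(-5t) - C_2te^(-5t) - 2C_2e^(-5t), x_2(t) = C_1e^(-5t) + C_2te^(-5t) + C_2e^(-5t)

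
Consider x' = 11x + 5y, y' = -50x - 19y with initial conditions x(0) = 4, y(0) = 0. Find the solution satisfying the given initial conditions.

Coefficient matrix A = [[11, 5], [-50, -19]].
Characteristic polynomial det(A - λI) = λ^2 + 8λ + 41 = 0.
Eigenvalues λ = -4 ± 5i (complex conjugate pair).
For λ=-4+5i: an eigenvector is (0,1) - i(1,-3) = (0 - i, 1 + 3i).
A real fundamental pair from Re and Im of e^((-4+5i)t)v: X_1 = e^(-4t)(cos(5t)·(0,1) + sin(5t)·(1,-3)), X_2 = e^(-4t)(sin(5t)·(0,1) - cos(5t)·(1,-3)).
General solution: c_1X_1 + c_2X_2.
Applying x(0)=4, y(0)=0 gives c_1=12, c_2=-4.

x(t) = 12e^(-4t)sin(5t) + 4e^(-4t)cos(5t), y(t) = -40e^(-4t)sin(5t)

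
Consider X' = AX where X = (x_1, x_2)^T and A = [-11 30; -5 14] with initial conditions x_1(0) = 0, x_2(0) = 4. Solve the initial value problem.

Coefficient matrix A = [[-11, 30], [-5, 14]].
Characteristic polynomial det(A - λI) = λ^2 - 3λ - 4 = 0.
Eigenvalues λ = -1, 4.
For λ=-1: (A-λI) row 1 is [-10, 30], so an eigenvector is (-3, -1).
For λ=4: (A-λI) row 1 is [-15, 30], so an eigenvector is (-2, -1).
General solution: c_1e^(-t)(-3,-1) + c_2e^(4t)(-2,-1).
Applying x_1(0)=0, x_2(0)=4 gives c_1=8, c_2=-12.

x_1(t) = 24e^(4t) - 24e^(-t), x_2(t) = 12e^(4t) - 8e^(-t)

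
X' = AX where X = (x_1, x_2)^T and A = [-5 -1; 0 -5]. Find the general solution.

Coefficient matrix A = [[-5, -1], [0, -5]].
Characteristic polynomial det(A - λI) = λ^2 + 10λ + 25 = 0.
Single eigenvalue λ = -5 with algebraic multiplicity 2.
Eigenvector v = (-1,0); generalized eigenvector w with (A-λI)w=v is (2,1).
General solution: e^(-5t)[K_1·v + K_2·(t·v + w)].

x_1(t) = -K_1e^(-5t) - K_2te^(-5t) + 2K_2e^(-5t), x_2(t) = K_2e^(-5t)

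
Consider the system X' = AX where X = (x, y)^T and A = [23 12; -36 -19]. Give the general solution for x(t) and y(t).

Coefficient matrix A = [[23, 12], [-36, -19]].
Characteristic polynomial det(A - λI) = λ^2 - 4λ - 5 = 0.
Eigenvalues λ = -1, 5.
For λ=-1: (A-λI) row 1 is [24, 12], so an eigenvector is (1, -2).
For λ=5: (A-λI) row 1 is [18, 12], so an eigenvector is (-2, 3).
General solution: K_1e^(-t)(1,-2) + K_2e^(5t)(-2,3).

x(t) = K_1e^(-t) - 2K_2e^(5t), y(t) = -2K_1e^(-t) + 3K_2e^(5t)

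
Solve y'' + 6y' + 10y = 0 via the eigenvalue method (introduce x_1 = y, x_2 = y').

y(t) = c_1e^(-3t)cos(t) + c_2e^(-3t)sin(t)

Let x_1 = y, x_2 = y'. Then x_1' = x_2 and x_2' = -10x_1 - 6x_2.
A = [[0,1],[-10,-6]]; det(A-λI) = λ^2 + 6λ + 10.
Eigenvalues λ = -3 ± i.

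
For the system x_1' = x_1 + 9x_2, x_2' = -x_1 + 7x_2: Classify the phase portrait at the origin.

unstable improper node

A = [[1,9],[-1,7]]; det(A-λI) = λ^2 - 8λ + 16.
repeated λ = 4 with a single eigenvector.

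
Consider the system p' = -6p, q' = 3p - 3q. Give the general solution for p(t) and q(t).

Coefficient matrix A = [[-6, 0], [3, -3]].
Characteristic polynomial det(A - λI) = λ^2 + 9λ + 18 = 0.
Eigenvalues λ = -6, -3.
For λ=-6: (A-λI) row 2 is [3, 3], so an eigenvector is (1, -1).
For λ=-3: (A-λI) row 1 is [-3, 0], so an eigenvector is (0, -1).
General solution: K_1e^(-6t)(1,-1) + K_2e^(-3t)(0,-1).

p(t) = K_1e^(-6t), q(t) = -K_1e^(-6t) - K_2e^(-3t)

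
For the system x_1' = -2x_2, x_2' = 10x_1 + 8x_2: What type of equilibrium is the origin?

A = [[0,-2],[10,8]]; det(A-λI) = λ^2 - 8λ + 20.
λ = 4 ± 2i: positive real part.

unstable spiral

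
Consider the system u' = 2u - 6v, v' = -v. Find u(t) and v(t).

u(t) = K_1e^(2t) - 2K_2e^(-t), v(t) = -K_2e^(-t)

Coefficient matrix A = [[2, -6], [0, -1]].
Characteristic polynomial det(A - λI) = λ^2 - λ - 2 = 0.
Eigenvalues λ = 2, -1.
For λ=2: (A-λI) row 1 is [0, -6], so an eigenvector is (1, 0).
For λ=-1: (A-λI) row 1 is [3, -6], so an eigenvector is (-2, -1).
General solution: K_1e^(2t)(1,0) + K_2e^(-t)(-2,-1).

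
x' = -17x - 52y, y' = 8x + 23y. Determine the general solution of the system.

x(t) = -2C_1e^(3t)sin(4t) + 3C_1e^(3t)cos(4t) + 3C_2e^(3t)sin(4t) + 2C_2e^(3t)cos(4t), y(t) = C_1e^(3t)sin(4t) - C_1e^(3t)cos(4t) - C_2e^(3t)sin(4t) - C_2e^(3t)cos(4t)

Coefficient matrix A = [[-17, -52], [8, 23]].
Characteristic polynomial det(A - λI) = λ^2 - 6λ + 25 = 0.
Eigenvalues λ = 3 ± 4i (complex conjugate pair).
For λ=3+4i: an eigenvector is (3,-1) - i(-2,1) = (3 + 2i, -1 - i).
A real fundamental pair from Re and Im of e^((3+4i)t)v: X_1 = e^(3t)(cos(4t)·(3,-1) + sin(4t)·(-2,1)), X_2 = e^(3t)(sin(4t)·(3,-1) - cos(4t)·(-2,1)).
General solution: C_1X_1 + C_2X_2.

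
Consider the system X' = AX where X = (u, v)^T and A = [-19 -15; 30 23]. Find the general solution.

Coefficient matrix A = [[-19, -15], [30, 23]].
Characteristic polynomial det(A - λI) = λ^2 - 4λ + 13 = 0.
Eigenvalues λ = 2 ± 3i (complex conjugate pair).
For λ=2+3i: an eigenvector is (-2,3) - i(-1,1) = (-2 + i, 3 - i).
A real fundamental pair from Re and Im of e^((2+3i)t)v: X_1 = e^(2t)(cos(3t)·(-2,3) + sin(3t)·(-1,1)), X_2 = e^(2t)(sin(3t)·(-2,3) - cos(3t)·(-1,1)).
General solution: K_1X_1 + K_2X_2.

u(t) = -K_1e^(2t)sin(3t) - 2K_1e^(2t)cos(3t) - 2K_2e^(2t)sin(3t) + K_2e^(2t)cos(3t), v(t) = K_1e^(2t)sin(3t) + 3K_1e^(2t)cos(3t) + 3K_2e^(2t)sin(3t) - K_2e^(2t)cos(3t)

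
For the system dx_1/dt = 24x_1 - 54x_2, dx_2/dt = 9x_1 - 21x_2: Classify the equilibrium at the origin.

A = [[24,-54],[9,-21]]; det(A-λI) = λ^2 - 3λ - 18.
λ = 6, -3: opposite signs.

saddle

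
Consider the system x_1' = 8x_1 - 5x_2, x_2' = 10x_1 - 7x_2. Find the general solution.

x_1(t) = K_1e^(3t) - K_2e^(-2t), x_2(t) = K_1e^(3t) - 2K_2e^(-2t)

Coefficient matrix A = [[8, -5], [10, -7]].
Characteristic polynomial det(A - λI) = λ^2 - λ - 6 = 0.
Eigenvalues λ = 3, -2.
For λ=3: (A-λI) row 1 is [5, -5], so an eigenvector is (1, 1).
For λ=-2: (A-λI) row 1 is [10, -5], so an eigenvector is (-1, -2).
General solution: K_1e^(3t)(1,1) + K_2e^(-2t)(-1,-2).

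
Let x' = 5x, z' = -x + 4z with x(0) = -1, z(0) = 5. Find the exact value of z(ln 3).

567

A = [[5,0],[-1,4]]; eigenvalues λ = 4, 5.
Eigenvectors: (0,1) for λ=4, (1,-1) for λ=5.
From the initial condition, c_1 = 4, c_2 = -1.
z(ln 3) = (4)(3^4)(1) + (-1)(3^5)(-1) = 567.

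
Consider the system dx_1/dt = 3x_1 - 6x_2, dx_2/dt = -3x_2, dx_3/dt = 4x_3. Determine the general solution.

Coefficient matrix A = [[3, -6, 0], [0, -3, 0], [0, 0, 4]].
det(A - λI) = 0 gives eigenvalues λ = 3, -3, 4.
For λ=3: eigenvector (1,0,0).
For λ=-3: eigenvector (1,1,0).
For λ=4: eigenvector (0,0,1).
General solution: K_1e^(3t)(1,0,0) + K_2e^(-3t)(1,1,0) + K_3e^(4t)(0,0,1).

x_1(t) = K_1e^(3t) + K_2e^(-3t), x_2(t) = K_2e^(-3t), x_3(t) = K_3e^(4t)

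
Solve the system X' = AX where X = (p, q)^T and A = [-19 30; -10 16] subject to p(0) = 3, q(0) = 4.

Coefficient matrix A = [[-19, 30], [-10, 16]].
Characteristic polynomial det(A - λI) = λ^2 + 3λ - 4 = 0.
Eigenvalues λ = 1, -4.
For λ=1: (A-λI) row 1 is [-20, 30], so an eigenvector is (-3, -2).
For λ=-4: (A-λI) row 1 is [-15, 30], so an eigenvector is (-2, -1).
General solution: C_1e^(t)(-3,-2) + C_2e^(-4t)(-2,-1).
Applying p(0)=3, q(0)=4 gives C_1=-5, C_2=6.

p(t) = 15e^(t) - 12e^(-4t), q(t) = 10e^(t) - 6e^(-4t)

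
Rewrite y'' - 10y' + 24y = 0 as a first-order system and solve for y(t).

Let x_1 = y, x_2 = y'. Then x_1' = x_2 and x_2' = -24x_1 + 10x_2.
A = [[0,1],[-24,10]]; det(A-λI) = λ^2 - 10λ + 24.
Eigenvalues λ = 4, 6 with eigenvectors (1,4), (1,6).

y(t) = c_1e^(4t) + c_2e^(6t)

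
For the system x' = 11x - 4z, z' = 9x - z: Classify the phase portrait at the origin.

unstable improper node

A = [[11,-4],[9,-1]]; det(A-λI) = λ^2 - 10λ + 25.
repeated λ = 5 with a single eigenvector.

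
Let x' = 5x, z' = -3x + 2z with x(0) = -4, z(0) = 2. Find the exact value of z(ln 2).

A = [[5,0],[-3,2]]; eigenvalues λ = 5, 2.
Eigenvectors: (1,-1) for λ=5, (0,1) for λ=2.
From the initial condition, c_1 = -4, c_2 = -2.
z(ln 2) = (-4)(2^5)(-1) + (-2)(2^2)(1) = 120.

120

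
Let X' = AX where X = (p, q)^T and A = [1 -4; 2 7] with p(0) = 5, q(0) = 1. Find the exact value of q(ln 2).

A = [[1,-4],[2,7]]; eigenvalues λ = 3, 5.
Eigenvectors: (-2,1) for λ=3, (-1,1) for λ=5.
From the initial condition, c_1 = -6, c_2 = 7.
q(ln 2) = (-6)(2^3)(1) + (7)(2^5)(1) = 176.

176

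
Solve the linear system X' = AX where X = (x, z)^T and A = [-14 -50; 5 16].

x(t) = -C_1e^(t)sin(5t) - 3C_1e^(t)cos(5t) - 3C_2e^(t)sin(5t) + C_2e^(t)cos(5t), z(t) = C_1e^(t)cos(5t) + C_2e^(t)sin(5t)

Coefficient matrix A = [[-14, -50], [5, 16]].
Characteristic polynomial det(A - λI) = λ^2 - 2λ + 26 = 0.
Eigenvalues λ = 1 ± 5i (complex conjugate pair).
For λ=1+5i: an eigenvector is (-3,1) - i(-1,0) = (-3 + i, 1).
A real fundamental pair from Re and Im of e^((1+5i)t)v: X_1 = e^(t)(cos(5t)·(-3,1) + sin(5t)·(-1,0)), X_2 = e^(t)(sin(5t)·(-3,1) - cos(5t)·(-1,0)).
General solution: C_1X_1 + C_2X_2.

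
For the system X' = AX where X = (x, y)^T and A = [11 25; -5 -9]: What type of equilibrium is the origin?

A = [[11,25],[-5,-9]]; det(A-λI) = λ^2 - 2λ + 26.
λ = 1 ± 5i: positive real part.

unstable spiral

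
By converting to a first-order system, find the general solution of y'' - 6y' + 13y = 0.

Let x_1 = y, x_2 = y'. Then x_1' = x_2 and x_2' = -13x_1 + 6x_2.
A = [[0,1],[-13,6]]; det(A-λI) = λ^2 - 6λ + 13.
Eigenvalues λ = 3 ± 2i.

y(t) = c_1e^(3t)cos(2t) + c_2e^(3t)sin(2t)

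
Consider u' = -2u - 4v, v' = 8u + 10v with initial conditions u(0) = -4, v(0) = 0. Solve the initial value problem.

Coefficient matrix A = [[-2, -4], [8, 10]].
Characteristic polynomial det(A - λI) = λ^2 - 8λ + 12 = 0.
Eigenvalues λ = 6, 2.
For λ=6: (A-λI) row 1 is [-8, -4], so an eigenvector is (-1, 2).
For λ=2: (A-λI) row 1 is [-4, -4], so an eigenvector is (1, -1).
General solution: c_1e^(6t)(-1,2) + c_2e^(2t)(1,-1).
Applying u(0)=-4, v(0)=0 gives c_1=-4, c_2=-8.

u(t) = 4e^(6t) - 8e^(2t), v(t) = -8e^(6t) + 8e^(2t)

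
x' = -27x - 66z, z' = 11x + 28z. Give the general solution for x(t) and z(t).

x(t) = -2K_1e^(6t) - 3K_2e^(-5t), z(t) = K_1e^(6t) + K_2e^(-5t)

Coefficient matrix A = [[-27, -66], [11, 28]].
Characteristic polynomial det(A - λI) = λ^2 - λ - 30 = 0.
Eigenvalues λ = 6, -5.
For λ=6: (A-λI) row 1 is [-33, -66], so an eigenvector is (-2, 1).
For λ=-5: (A-λI) row 1 is [-22, -66], so an eigenvector is (-3, 1).
General solution: K_1e^(6t)(-2,1) + K_2e^(-5t)(-3,1).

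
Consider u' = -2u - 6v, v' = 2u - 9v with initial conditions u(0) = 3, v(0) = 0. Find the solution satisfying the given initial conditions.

Coefficient matrix A = [[-2, -6], [2, -9]].
Characteristic polynomial det(A - λI) = λ^2 + 11λ + 30 = 0.
Eigenvalues λ = -6, -5.
For λ=-6: (A-λI) row 1 is [4, -6], so an eigenvector is (3, 2).
For λ=-5: (A-λI) row 1 is [3, -6], so an eigenvector is (2, 1).
General solution: K_1e^(-6t)(3,2) + K_2e^(-5t)(2,1).
Applying u(0)=3, v(0)=0 gives K_1=-3, K_2=6.

u(t) = 12e^(-5t) - 9e^(-6t), v(t) = 6e^(-5t) - 6e^(-6t)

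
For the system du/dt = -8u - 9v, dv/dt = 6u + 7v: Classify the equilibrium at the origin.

A = [[-8,-9],[6,7]]; det(A-λI) = λ^2 + λ - 2.
λ = -2, 1: opposite signs.

saddle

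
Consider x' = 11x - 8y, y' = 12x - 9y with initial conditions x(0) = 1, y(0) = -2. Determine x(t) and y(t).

x(t) = 7e^(3t) - 6e^(-t), y(t) = 7e^(3t) - 9e^(-t)

Coefficient matrix A = [[11, -8], [12, -9]].
Characteristic polynomial det(A - λI) = λ^2 - 2λ - 3 = 0.
Eigenvalues λ = -1, 3.
For λ=-1: (A-λI) row 1 is [12, -8], so an eigenvector is (-2, -3).
For λ=3: (A-λI) row 1 is [8, -8], so an eigenvector is (-1, -1).
General solution: K_1e^(-t)(-2,-3) + K_2e^(3t)(-1,-1).
Applying x(0)=1, y(0)=-2 gives K_1=3, K_2=-7.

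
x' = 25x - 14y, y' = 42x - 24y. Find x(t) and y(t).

x(t) = c_1e^(-3t) - 2c_2e^(4t), y(t) = 2c_1e^(-3t) - 3c_2e^(4t)

Coefficient matrix A = [[25, -14], [42, -24]].
Characteristic polynomial det(A - λI) = λ^2 - λ - 12 = 0.
Eigenvalues λ = -3, 4.
For λ=-3: (A-λI) row 1 is [28, -14], so an eigenvector is (1, 2).
For λ=4: (A-λI) row 1 is [21, -14], so an eigenvector is (-2, -3).
General solution: c_1e^(-3t)(1,2) + c_2e^(4t)(-2,-3).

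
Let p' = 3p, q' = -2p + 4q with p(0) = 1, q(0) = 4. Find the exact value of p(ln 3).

27

A = [[3,0],[-2,4]]; eigenvalues λ = 4, 3.
Eigenvectors: (0,-1) for λ=4, (1,2) for λ=3.
From the initial condition, c_1 = -2, c_2 = 1.
p(ln 3) = (-2)(3^4)(0) + (1)(3^3)(1) = 27.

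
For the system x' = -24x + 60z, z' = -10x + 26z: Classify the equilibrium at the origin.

A = [[-24,60],[-10,26]]; det(A-λI) = λ^2 - 2λ - 24.
λ = 6, -4: opposite signs.

saddle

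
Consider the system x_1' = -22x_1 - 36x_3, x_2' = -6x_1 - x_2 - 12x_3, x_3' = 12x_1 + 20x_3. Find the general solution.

x_1(t) = -3K_2e^(2t) - 2K_3e^(-4t), x_2(t) = K_1e^(-t) - 2K_2e^(2t), x_3(t) = 2K_2e^(2t) + K_3e^(-4t)

Coefficient matrix A = [[-22, 0, -36], [-6, -1, -12], [12, 0, 20]].
det(A - λI) = 0 gives eigenvalues λ = -1, 2, -4.
For λ=-1: eigenvector (0,1,0).
For λ=2: eigenvector (-3,-2,2).
For λ=-4: eigenvector (-2,0,1).
General solution: K_1e^(-t)(0,1,0) + K_2e^(2t)(-3,-2,2) + K_3e^(-4t)(-2,0,1).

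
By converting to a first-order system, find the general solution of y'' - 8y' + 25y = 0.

Let x_1 = y, x_2 = y'. Then x_1' = x_2 and x_2' = -25x_1 + 8x_2.
A = [[0,1],[-25,8]]; det(A-λI) = λ^2 - 8λ + 25.
Eigenvalues λ = 4 ± 3i.

y(t) = c_1e^(4t)cos(3t) + c_2e^(4t)sin(3t)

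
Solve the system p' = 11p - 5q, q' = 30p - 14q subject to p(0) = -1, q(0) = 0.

p(t) = -3e^(t) + 2e^(-4t), q(t) = -6e^(t) + 6e^(-4t)

Coefficient matrix A = [[11, -5], [30, -14]].
Characteristic polynomial det(A - λI) = λ^2 + 3λ - 4 = 0.
Eigenvalues λ = -4, 1.
For λ=-4: (A-λI) row 1 is [15, -5], so an eigenvector is (-1, -3).
For λ=1: (A-λI) row 1 is [10, -5], so an eigenvector is (1, 2).
General solution: c_1e^(-4t)(-1,-3) + c_2e^(t)(1,2).
Applying p(0)=-1, q(0)=0 gives c_1=-2, c_2=-3.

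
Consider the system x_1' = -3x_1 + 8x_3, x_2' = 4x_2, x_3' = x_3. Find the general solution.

Coefficient matrix A = [[-3, 0, 8], [0, 4, 0], [0, 0, 1]].
det(A - λI) = 0 gives eigenvalues λ = -3, 4, 1.
For λ=-3: eigenvector (1,0,0).
For λ=4: eigenvector (0,1,0).
For λ=1: eigenvector (2,0,1).
General solution: C_1e^(-3t)(1,0,0) + C_2e^(4t)(0,1,0) + C_3e^(t)(2,0,1).

x_1(t) = C_1e^(-3t) + 2C_3e^(t), x_2(t) = C_2e^(4t), x_3(t) = C_3e^(t)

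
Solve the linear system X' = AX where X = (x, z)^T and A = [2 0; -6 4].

x(t) = C_1e^(2t), z(t) = 3C_1e^(2t) + C_2e^(4t)

Coefficient matrix A = [[2, 0], [-6, 4]].
Characteristic polynomial det(A - λI) = λ^2 - 6λ + 8 = 0.
Eigenvalues λ = 2, 4.
For λ=2: (A-λI) row 2 is [-6, 2], so an eigenvector is (1, 3).
For λ=4: (A-λI) row 1 is [-2, 0], so an eigenvector is (0, 1).
General solution: C_1e^(2t)(1,3) + C_2e^(4t)(0,1).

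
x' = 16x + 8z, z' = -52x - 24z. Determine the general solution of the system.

x(t) = C_1e^(-4t)sin(4t) - C_1e^(-4t)cos(4t) - C_2e^(-4t)sin(4t) - C_2e^(-4t)cos(4t), z(t) = -2C_1e^(-4t)sin(4t) + 3C_1e^(-4t)cos(4t) + 3C_2e^(-4t)sin(4t) + 2C_2e^(-4t)cos(4t)

Coefficient matrix A = [[16, 8], [-52, -24]].
Characteristic polynomial det(A - λI) = λ^2 + 8λ + 32 = 0.
Eigenvalues λ = -4 ± 4i (complex conjugate pair).
For λ=-4+4i: an eigenvector is (-1,3) - i(1,-2) = (-1 - i, 3 + 2i).
A real fundamental pair from Re and Im of e^((-4+4i)t)v: X_1 = e^(-4t)(cos(4t)·(-1,3) + sin(4t)·(1,-2)), X_2 = e^(-4t)(sin(4t)·(-1,3) - cos(4t)·(1,-2)).
General solution: C_1X_1 + C_2X_2.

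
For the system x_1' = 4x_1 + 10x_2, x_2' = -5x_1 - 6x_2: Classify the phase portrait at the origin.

stable spiral

A = [[4,10],[-5,-6]]; det(A-λI) = λ^2 + 2λ + 26.
λ = -1 ± 5i: negative real part.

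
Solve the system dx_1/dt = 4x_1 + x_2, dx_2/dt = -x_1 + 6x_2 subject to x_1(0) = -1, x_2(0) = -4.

Coefficient matrix A = [[4, 1], [-1, 6]].
Characteristic polynomial det(A - λI) = λ^2 - 10λ + 25 = 0.
Single eigenvalue λ = 5 with algebraic multiplicity 2.
Eigenvector v = (-1,-1); generalized eigenvector w with (A-λI)w=v is (2,1).
General solution: e^(5t)[c_1·v + c_2·(t·v + w)].
Applying x_1(0)=-1, x_2(0)=-4 gives c_1=7, c_2=3.

x_1(t) = -3te^(5t) - e^(5t), x_2(t) = -3te^(5t) - 4e^(5t)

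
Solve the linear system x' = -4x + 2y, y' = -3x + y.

x(t) = 2K_1e^(-t) + K_2e^(-2t), y(t) = 3K_1e^(-t) + K_2e^(-2t)

Coefficient matrix A = [[-4, 2], [-3, 1]].
Characteristic polynomial det(A - λI) = λ^2 + 3λ + 2 = 0.
Eigenvalues λ = -1, -2.
For λ=-1: (A-λI) row 1 is [-3, 2], so an eigenvector is (2, 3).
For λ=-2: (A-λI) row 1 is [-2, 2], so an eigenvector is (1, 1).
General solution: K_1e^(-t)(2,3) + K_2e^(-2t)(1,1).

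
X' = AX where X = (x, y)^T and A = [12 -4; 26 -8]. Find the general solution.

x(t) = -C_1e^(2t)sin(2t) - C_1e^(2t)cos(2t) - C_2e^(2t)sin(2t) + C_2e^(2t)cos(2t), y(t) = -3C_1e^(2t)sin(2t) - 2C_1e^(2t)cos(2t) - 2C_2e^(2t)sin(2t) + 3C_2e^(2t)cos(2t)

Coefficient matrix A = [[12, -4], [26, -8]].
Characteristic polynomial det(A - λI) = λ^2 - 4λ + 8 = 0.
Eigenvalues λ = 2 ± 2i (complex conjugate pair).
For λ=2+2i: an eigenvector is (-1,-2) - i(-1,-3) = (-1 + i, -2 + 3i).
A real fundamental pair from Re and Im of e^((2+2i)t)v: X_1 = e^(2t)(cos(2t)·(-1,-2) + sin(2t)·(-1,-3)), X_2 = e^(2t)(sin(2t)·(-1,-2) - cos(2t)·(-1,-3)).
General solution: C_1X_1 + C_2X_2.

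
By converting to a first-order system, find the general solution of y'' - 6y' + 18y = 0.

Let x_1 = y, x_2 = y'. Then x_1' = x_2 and x_2' = -18x_1 + 6x_2.
A = [[0,1],[-18,6]]; det(A-λI) = λ^2 - 6λ + 18.
Eigenvalues λ = 3 ± 3i.

y(t) = K_1e^(3t)cos(3t) + K_2e^(3t)sin(3t)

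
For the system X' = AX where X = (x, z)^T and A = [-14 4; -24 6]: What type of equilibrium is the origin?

A = [[-14,4],[-24,6]]; det(A-λI) = λ^2 + 8λ + 12.
λ = -2, -6: both negative.

stable node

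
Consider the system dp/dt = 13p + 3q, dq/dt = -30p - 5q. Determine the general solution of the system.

Coefficient matrix A = [[13, 3], [-30, -5]].
Characteristic polynomial det(A - λI) = λ^2 - 8λ + 25 = 0.
Eigenvalues λ = 4 ± 3i (complex conjugate pair).
For λ=4+3i: an eigenvector is (1,-3) - i(0,-1) = (1, -3 + i).
A real fundamental pair from Re and Im of e^((4+3i)t)v: X_1 = e^(4t)(cos(3t)·(1,-3) + sin(3t)·(0,-1)), X_2 = e^(4t)(sin(3t)·(1,-3) - cos(3t)·(0,-1)).
General solution: C_1X_1 + C_2X_2.

p(t) = C_1e^(4t)cos(3t) + C_2e^(4t)sin(3t), q(t) = -C_1e^(4t)sin(3t) - 3C_1e^(4t)cos(3t) - 3C_2e^(4t)sin(3t) + C_2e^(4t)cos(3t)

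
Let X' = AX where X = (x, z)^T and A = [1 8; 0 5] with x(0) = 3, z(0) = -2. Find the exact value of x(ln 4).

A = [[1,8],[0,5]]; eigenvalues λ = 5, 1.
Eigenvectors: (2,1) for λ=5, (1,0) for λ=1.
From the initial condition, c_1 = -2, c_2 = 7.
x(ln 4) = (-2)(4^5)(2) + (7)(4^1)(1) = -4068.

-4068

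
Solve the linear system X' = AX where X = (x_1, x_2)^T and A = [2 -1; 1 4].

Coefficient matrix A = [[2, -1], [1, 4]].
Characteristic polynomial det(A - λI) = λ^2 - 6λ + 9 = 0.
Single eigenvalue λ = 3 with algebraic multiplicity 2.
Eigenvector v = (1,-1); generalized eigenvector w with (A-λI)w=v is (-3,2).
General solution: e^(3t)[C_1·v + C_2·(t·v + w)].

x_1(t) = C_1e^(3t) + C_2te^(3t) - 3C_2e^(3t), x_2(t) = -C_1e^(3t) - C_2te^(3t) + 2C_2e^(3t)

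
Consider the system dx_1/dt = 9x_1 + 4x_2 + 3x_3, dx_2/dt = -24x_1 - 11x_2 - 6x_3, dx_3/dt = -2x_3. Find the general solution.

x_1(t) = c_1e^(t) - c_2e^(-3t) + c_3e^(-2t), x_2(t) = -2c_1e^(t) + 3c_2e^(-3t) - 2c_3e^(-2t), x_3(t) = -c_3e^(-2t)

Coefficient matrix A = [[9, 4, 3], [-24, -11, -6], [0, 0, -2]].
det(A - λI) = 0 gives eigenvalues λ = 1, -3, -2.
For λ=1: eigenvector (1,-2,0).
For λ=-3: eigenvector (-1,3,0).
For λ=-2: eigenvector (1,-2,-1).
General solution: c_1e^(t)(1,-2,0) + c_2e^(-3t)(-1,3,0) + c_3e^(-2t)(1,-2,-1).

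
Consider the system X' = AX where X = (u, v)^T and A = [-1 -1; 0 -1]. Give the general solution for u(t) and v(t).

Coefficient matrix A = [[-1, -1], [0, -1]].
Characteristic polynomial det(A - λI) = λ^2 + 2λ + 1 = 0.
Single eigenvalue λ = -1 with algebraic multiplicity 2.
Eigenvector v = (1,0); generalized eigenvector w with (A-λI)w=v is (1,-1).
General solution: e^(-t)[C_1·v + C_2·(t·v + w)].

u(t) = C_1e^(-t) + C_2te^(-t) + C_2e^(-t), v(t) = -C_2e^(-t)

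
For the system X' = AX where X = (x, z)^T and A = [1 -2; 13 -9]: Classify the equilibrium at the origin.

A = [[1,-2],[13,-9]]; det(A-λI) = λ^2 + 8λ + 17.
λ = -4 ± i: negative real part.

stable spiral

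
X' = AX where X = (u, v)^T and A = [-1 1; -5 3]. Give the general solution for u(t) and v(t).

u(t) = -K_1e^(t)sin(t) + K_2e^(t)cos(t), v(t) = -2K_1e^(t)sin(t) - K_1e^(t)cos(t) - K_2e^(t)sin(t) + 2K_2e^(t)cos(t)

Coefficient matrix A = [[-1, 1], [-5, 3]].
Characteristic polynomial det(A - λI) = λ^2 - 2λ + 2 = 0.
Eigenvalues λ = 1 ± i (complex conjugate pair).
For λ=1+i: an eigenvector is (0,-1) - i(-1,-2) = (0 + i, -1 + 2i).
A real fundamental pair from Re and Im of e^((1+i)t)v: X_1 = e^(t)(cos(t)·(0,-1) + sin(t)·(-1,-2)), X_2 = e^(t)(sin(t)·(0,-1) - cos(t)·(-1,-2)).
General solution: K_1X_1 + K_2X_2.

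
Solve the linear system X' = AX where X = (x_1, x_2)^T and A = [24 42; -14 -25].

x_1(t) = -3C_1e^(-4t) + 2C_2e^(3t), x_2(t) = 2C_1e^(-4t) - C_2e^(3t)

Coefficient matrix A = [[24, 42], [-14, -25]].
Characteristic polynomial det(A - λI) = λ^2 + λ - 12 = 0.
Eigenvalues λ = -4, 3.
For λ=-4: (A-λI) row 1 is [28, 42], so an eigenvector is (-3, 2).
For λ=3: (A-λI) row 1 is [21, 42], so an eigenvector is (2, -1).
General solution: C_1e^(-4t)(-3,2) + C_2e^(3t)(2,-1).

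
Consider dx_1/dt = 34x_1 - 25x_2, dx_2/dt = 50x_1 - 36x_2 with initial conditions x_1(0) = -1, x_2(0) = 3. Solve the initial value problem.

Coefficient matrix A = [[34, -25], [50, -36]].
Characteristic polynomial det(A - λI) = λ^2 + 2λ + 26 = 0.
Eigenvalues λ = -1 ± 5i (complex conjugate pair).
For λ=-1+5i: an eigenvector is (1,1) - i(2,3) = (1 - 2i, 1 - 3i).
A real fundamental pair from Re and Im of e^((-1+5i)t)v: X_1 = e^(-t)(cos(5t)·(1,1) + sin(5t)·(2,3)), X_2 = e^(-t)(sin(5t)·(1,1) - cos(5t)·(2,3)).
General solution: C_1X_1 + C_2X_2.
Applying x_1(0)=-1, x_2(0)=3 gives C_1=-9, C_2=-4.

x_1(t) = -22e^(-t)sin(5t) - e^(-t)cos(5t), x_2(t) = -31e^(-t)sin(5t) + 3e^(-t)cos(5t)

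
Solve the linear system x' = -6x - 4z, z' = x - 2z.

x(t) = 2C_1e^(-4t) + 2C_2te^(-4t) + C_2e^(-4t), z(t) = -C_1e^(-4t) - C_2te^(-4t) - C_2e^(-4t)

Coefficient matrix A = [[-6, -4], [1, -2]].
Characteristic polynomial det(A - λI) = λ^2 + 8λ + 16 = 0.
Single eigenvalue λ = -4 with algebraic multiplicity 2.
Eigenvector v = (2,-1); generalized eigenvector w with (A-λI)w=v is (1,-1).
General solution: e^(-4t)[C_1·v + C_2·(t·v + w)].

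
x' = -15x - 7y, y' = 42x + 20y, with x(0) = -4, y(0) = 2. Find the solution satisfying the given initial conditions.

x(t) = 6e^(6t) - 10e^(-t), y(t) = -18e^(6t) + 20e^(-t)

Coefficient matrix A = [[-15, -7], [42, 20]].
Characteristic polynomial det(A - λI) = λ^2 - 5λ - 6 = 0.
Eigenvalues λ = -1, 6.
For λ=-1: (A-λI) row 1 is [-14, -7], so an eigenvector is (-1, 2).
For λ=6: (A-λI) row 1 is [-21, -7], so an eigenvector is (1, -3).
General solution: c_1e^(-t)(-1,2) + c_2e^(6t)(1,-3).
Applying x(0)=-4, y(0)=2 gives c_1=10, c_2=6.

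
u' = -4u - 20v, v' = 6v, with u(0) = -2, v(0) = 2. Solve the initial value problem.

u(t) = -4e^(6t) + 2e^(-4t), v(t) = 2e^(6t)

Coefficient matrix A = [[-4, -20], [0, 6]].
Characteristic polynomial det(A - λI) = λ^2 - 2λ - 24 = 0.
Eigenvalues λ = -4, 6.
For λ=-4: (A-λI) row 1 is [0, -20], so an eigenvector is (1, 0).
For λ=6: (A-λI) row 1 is [-10, -20], so an eigenvector is (2, -1).
General solution: K_1e^(-4t)(1,0) + K_2e^(6t)(2,-1).
Applying u(0)=-2, v(0)=2 gives K_1=2, K_2=-2.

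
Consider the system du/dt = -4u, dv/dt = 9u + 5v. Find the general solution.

Coefficient matrix A = [[-4, 0], [9, 5]].
Characteristic polynomial det(A - λI) = λ^2 - λ - 20 = 0.
Eigenvalues λ = 5, -4.
For λ=5: (A-λI) row 1 is [-9, 0], so an eigenvector is (0, -1).
For λ=-4: (A-λI) row 2 is [9, 9], so an eigenvector is (-1, 1).
General solution: c_1e^(5t)(0,-1) + c_2e^(-4t)(-1,1).

u(t) = -c_2e^(-4t), v(t) = -c_1e^(5t) + c_2e^(-4t)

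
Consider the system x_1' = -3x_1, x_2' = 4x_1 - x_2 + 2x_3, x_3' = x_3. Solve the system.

x_1(t) = c_1e^(-3t), x_2(t) = -2c_1e^(-3t) + c_2e^(-t) + c_3e^(t), x_3(t) = c_3e^(t)

Coefficient matrix A = [[-3, 0, 0], [4, -1, 2], [0, 0, 1]].
det(A - λI) = 0 gives eigenvalues λ = -3, -1, 1.
For λ=-3: eigenvector (1,-2,0).
For λ=-1: eigenvector (0,1,0).
For λ=1: eigenvector (0,1,1).
General solution: c_1e^(-3t)(1,-2,0) + c_2e^(-t)(0,1,0) + c_3e^(t)(0,1,1).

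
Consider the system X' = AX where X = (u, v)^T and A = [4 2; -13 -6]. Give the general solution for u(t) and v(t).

u(t) = c_1e^(-t)sin(t) + c_1e^(-t)cos(t) + c_2e^(-t)sin(t) - c_2e^(-t)cos(t), v(t) = -3c_1e^(-t)sin(t) - 2c_1e^(-t)cos(t) - 2c_2e^(-t)sin(t) + 3c_2e^(-t)cos(t)

Coefficient matrix A = [[4, 2], [-13, -6]].
Characteristic polynomial det(A - λI) = λ^2 + 2λ + 2 = 0.
Eigenvalues λ = -1 ± i (complex conjugate pair).
For λ=-1+i: an eigenvector is (1,-2) - i(1,-3) = (1 - i, -2 + 3i).
A real fundamental pair from Re and Im of e^((-1+i)t)v: X_1 = e^(-t)(cos(t)·(1,-2) + sin(t)·(1,-3)), X_2 = e^(-t)(sin(t)·(1,-2) - cos(t)·(1,-3)).
General solution: c_1X_1 + c_2X_2.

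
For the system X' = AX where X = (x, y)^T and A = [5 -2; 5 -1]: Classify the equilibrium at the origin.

unstable spiral

A = [[5,-2],[5,-1]]; det(A-λI) = λ^2 - 4λ + 5.
λ = 2 ± i: positive real part.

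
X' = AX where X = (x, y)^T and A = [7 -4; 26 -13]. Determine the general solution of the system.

x(t) = c_1e^(-3t)sin(2t) - c_1e^(-3t)cos(2t) - c_2e^(-3t)sin(2t) - c_2e^(-3t)cos(2t), y(t) = 2c_1e^(-3t)sin(2t) - 3c_1e^(-3t)cos(2t) - 3c_2e^(-3t)sin(2t) - 2c_2e^(-3t)cos(2t)

Coefficient matrix A = [[7, -4], [26, -13]].
Characteristic polynomial det(A - λI) = λ^2 + 6λ + 13 = 0.
Eigenvalues λ = -3 ± 2i (complex conjugate pair).
For λ=-3+2i: an eigenvector is (-1,-3) - i(1,2) = (-1 - i, -3 - 2i).
A real fundamental pair from Re and Im of e^((-3+2i)t)v: X_1 = e^(-3t)(cos(2t)·(-1,-3) + sin(2t)·(1,2)), X_2 = e^(-3t)(sin(2t)·(-1,-3) - cos(2t)·(1,2)).
General solution: c_1X_1 + c_2X_2.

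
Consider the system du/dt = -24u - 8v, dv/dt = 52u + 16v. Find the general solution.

Coefficient matrix A = [[-24, -8], [52, 16]].
Characteristic polynomial det(A - λI) = λ^2 + 8λ + 32 = 0.
Eigenvalues λ = -4 ± 4i (complex conjugate pair).
For λ=-4+4i: an eigenvector is (-1,2) - i(1,-3) = (-1 - i, 2 + 3i).
A real fundamental pair from Re and Im of e^((-4+4i)t)v: X_1 = e^(-4t)(cos(4t)·(-1,2) + sin(4t)·(1,-3)), X_2 = e^(-4t)(sin(4t)·(-1,2) - cos(4t)·(1,-3)).
General solution: c_1X_1 + c_2X_2.

u(t) = c_1e^(-4t)sin(4t) - c_1e^(-4t)cos(4t) - c_2e^(-4t)sin(4t) - c_2e^(-4t)cos(4t), v(t) = -3c_1e^(-4t)sin(4t) + 2c_1e^(-4t)cos(4t) + 2c_2e^(-4t)sin(4t) + 3c_2e^(-4t)cos(4t)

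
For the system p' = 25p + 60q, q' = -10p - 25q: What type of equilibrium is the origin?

A = [[25,60],[-10,-25]]; det(A-λI) = λ^2 - 25.
λ = 5, -5: opposite signs.

saddle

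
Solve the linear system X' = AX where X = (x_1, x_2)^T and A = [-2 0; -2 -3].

Coefficient matrix A = [[-2, 0], [-2, -3]].
Characteristic polynomial det(A - λI) = λ^2 + 5λ + 6 = 0.
Eigenvalues λ = -2, -3.
For λ=-2: (A-λI) row 2 is [-2, -1], so an eigenvector is (1, -2).
For λ=-3: (A-λI) row 1 is [1, 0], so an eigenvector is (0, -1).
General solution: K_1e^(-2t)(1,-2) + K_2e^(-3t)(0,-1).

x_1(t) = K_1e^(-2t), x_2(t) = -2K_1e^(-2t) - K_2e^(-3t)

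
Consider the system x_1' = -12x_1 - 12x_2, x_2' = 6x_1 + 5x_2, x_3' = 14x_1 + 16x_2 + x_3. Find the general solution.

Coefficient matrix A = [[-12, -12, 0], [6, 5, 0], [14, 16, 1]].
det(A - λI) = 0 gives eigenvalues λ = -4, -3, 1.
For λ=-4: eigenvector (3,-2,-2).
For λ=-3: eigenvector (-4,3,2).
For λ=1: eigenvector (0,0,1).
General solution: K_1e^(-4t)(3,-2,-2) + K_2e^(-3t)(-4,3,2) + K_3e^(t)(0,0,1).

x_1(t) = 3K_1e^(-4t) - 4K_2e^(-3t), x_2(t) = -2K_1e^(-4t) + 3K_2e^(-3t), x_3(t) = -2K_1e^(-4t) + 2K_2e^(-3t) + K_3e^(t)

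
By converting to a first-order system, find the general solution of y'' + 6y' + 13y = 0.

Let x_1 = y, x_2 = y'. Then x_1' = x_2 and x_2' = -13x_1 - 6x_2.
A = [[0,1],[-13,-6]]; det(A-λI) = λ^2 + 6λ + 13.
Eigenvalues λ = -3 ± 2i.

y(t) = K_1e^(-3t)cos(2t) + K_2e^(-3t)sin(2t)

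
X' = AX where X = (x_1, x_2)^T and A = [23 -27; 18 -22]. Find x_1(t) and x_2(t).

x_1(t) = -3c_1e^(5t) + c_2e^(-4t), x_2(t) = -2c_1e^(5t) + c_2e^(-4t)

Coefficient matrix A = [[23, -27], [18, -22]].
Characteristic polynomial det(A - λI) = λ^2 - λ - 20 = 0.
Eigenvalues λ = 5, -4.
For λ=5: (A-λI) row 1 is [18, -27], so an eigenvector is (-3, -2).
For λ=-4: (A-λI) row 1 is [27, -27], so an eigenvector is (1, 1).
General solution: c_1e^(5t)(-3,-2) + c_2e^(-4t)(1,1).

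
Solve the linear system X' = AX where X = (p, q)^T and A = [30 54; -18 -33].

p(t) = -3C_1e^(-6t) + 2C_2e^(3t), q(t) = 2C_1e^(-6t) - C_2e^(3t)

Coefficient matrix A = [[30, 54], [-18, -33]].
Characteristic polynomial det(A - λI) = λ^2 + 3λ - 18 = 0.
Eigenvalues λ = -6, 3.
For λ=-6: (A-λI) row 1 is [36, 54], so an eigenvector is (-3, 2).
For λ=3: (A-λI) row 1 is [27, 54], so an eigenvector is (2, -1).
General solution: C_1e^(-6t)(-3,2) + C_2e^(3t)(2,-1).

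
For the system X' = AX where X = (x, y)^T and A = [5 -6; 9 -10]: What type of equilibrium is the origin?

stable node

A = [[5,-6],[9,-10]]; det(A-λI) = λ^2 + 5λ + 4.
λ = -4, -1: both negative.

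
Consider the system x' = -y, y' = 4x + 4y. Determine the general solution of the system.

Coefficient matrix A = [[0, -1], [4, 4]].
Characteristic polynomial det(A - λI) = λ^2 - 4λ + 4 = 0.
Single eigenvalue λ = 2 with algebraic multiplicity 2.
Eigenvector v = (1,-2); generalized eigenvector w with (A-λI)w=v is (-2,3).
General solution: e^(2t)[C_1·v + C_2·(t·v + w)].

x(t) = C_1e^(2t) + C_2te^(2t) - 2C_2e^(2t), y(t) = -2C_1e^(2t) - 2C_2te^(2t) + 3C_2e^(2t)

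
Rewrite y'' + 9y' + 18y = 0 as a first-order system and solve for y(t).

y(t) = K_1e^(-6t) + K_2e^(-3t)

Let x_1 = y, x_2 = y'. Then x_1' = x_2 and x_2' = -18x_1 - 9x_2.
A = [[0,1],[-18,-9]]; det(A-λI) = λ^2 + 9λ + 18.
Eigenvalues λ = -6, -3 with eigenvectors (1,-6), (1,-3).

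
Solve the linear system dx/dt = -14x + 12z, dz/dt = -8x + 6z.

x(t) = -c_1e^(-2t) - 3c_2e^(-6t), z(t) = -c_1e^(-2t) - 2c_2e^(-6t)

Coefficient matrix A = [[-14, 12], [-8, 6]].
Characteristic polynomial det(A - λI) = λ^2 + 8λ + 12 = 0.
Eigenvalues λ = -2, -6.
For λ=-2: (A-λI) row 1 is [-12, 12], so an eigenvector is (-1, -1).
For λ=-6: (A-λI) row 1 is [-8, 12], so an eigenvector is (-3, -2).
General solution: c_1e^(-2t)(-1,-1) + c_2e^(-6t)(-3,-2).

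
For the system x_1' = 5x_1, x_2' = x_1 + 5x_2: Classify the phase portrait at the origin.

unstable improper node

A = [[5,0],[1,5]]; det(A-λI) = λ^2 - 10λ + 25.
repeated λ = 5 with a single eigenvector.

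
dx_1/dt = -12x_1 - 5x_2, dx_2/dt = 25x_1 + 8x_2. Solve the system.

x_1(t) = -c_1e^(-2t)cos(5t) - c_2e^(-2t)sin(5t), x_2(t) = -c_1e^(-2t)sin(5t) + 2c_1e^(-2t)cos(5t) + 2c_2e^(-2t)sin(5t) + c_2e^(-2t)cos(5t)

Coefficient matrix A = [[-12, -5], [25, 8]].
Characteristic polynomial det(A - λI) = λ^2 + 4λ + 29 = 0.
Eigenvalues λ = -2 ± 5i (complex conjugate pair).
For λ=-2+5i: an eigenvector is (-1,2) - i(0,-1) = (-1, 2 + i).
A real fundamental pair from Re and Im of e^((-2+5i)t)v: X_1 = e^(-2t)(cos(5t)·(-1,2) + sin(5t)·(0,-1)), X_2 = e^(-2t)(sin(5t)·(-1,2) - cos(5t)·(0,-1)).
General solution: c_1X_1 + c_2X_2.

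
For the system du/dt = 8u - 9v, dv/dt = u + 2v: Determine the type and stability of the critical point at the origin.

unstable improper node

A = [[8,-9],[1,2]]; det(A-λI) = λ^2 - 10λ + 25.
repeated λ = 5 with a single eigenvector.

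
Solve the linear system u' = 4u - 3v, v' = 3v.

u(t) = -K_1e^(4t) + 3K_2e^(3t), v(t) = K_2e^(3t)

Coefficient matrix A = [[4, -3], [0, 3]].
Characteristic polynomial det(A - λI) = λ^2 - 7λ + 12 = 0.
Eigenvalues λ = 4, 3.
For λ=4: (A-λI) row 1 is [0, -3], so an eigenvector is (-1, 0).
For λ=3: (A-λI) row 1 is [1, -3], so an eigenvector is (3, 1).
General solution: K_1e^(4t)(-1,0) + K_2e^(3t)(3,1).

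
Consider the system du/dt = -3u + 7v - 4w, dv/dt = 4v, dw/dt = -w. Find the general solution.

u(t) = K_1e^(-3t) + K_2e^(4t) - 2K_3e^(-t), v(t) = K_2e^(4t), w(t) = K_3e^(-t)

Coefficient matrix A = [[-3, 7, -4], [0, 4, 0], [0, 0, -1]].
det(A - λI) = 0 gives eigenvalues λ = -3, 4, -1.
For λ=-3: eigenvector (1,0,0).
For λ=4: eigenvector (1,1,0).
For λ=-1: eigenvector (-2,0,1).
General solution: K_1e^(-3t)(1,0,0) + K_2e^(4t)(1,1,0) + K_3e^(-t)(-2,0,1).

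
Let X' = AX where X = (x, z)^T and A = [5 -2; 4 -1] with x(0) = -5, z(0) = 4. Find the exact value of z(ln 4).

-824

A = [[5,-2],[4,-1]]; eigenvalues λ = 1, 3.
Eigenvectors: (1,2) for λ=1, (1,1) for λ=3.
From the initial condition, c_1 = 9, c_2 = -14.
z(ln 4) = (9)(4^1)(2) + (-14)(4^3)(1) = -824.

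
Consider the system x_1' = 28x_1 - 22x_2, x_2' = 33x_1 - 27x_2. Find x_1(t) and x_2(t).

x_1(t) = c_1e^(6t) + 2c_2e^(-5t), x_2(t) = c_1e^(6t) + 3c_2e^(-5t)

Coefficient matrix A = [[28, -22], [33, -27]].
Characteristic polynomial det(A - λI) = λ^2 - λ - 30 = 0.
Eigenvalues λ = 6, -5.
For λ=6: (A-λI) row 1 is [22, -22], so an eigenvector is (1, 1).
For λ=-5: (A-λI) row 1 is [33, -22], so an eigenvector is (2, 3).
General solution: c_1e^(6t)(1,1) + c_2e^(-5t)(2,3).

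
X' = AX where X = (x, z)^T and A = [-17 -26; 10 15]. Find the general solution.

Coefficient matrix A = [[-17, -26], [10, 15]].
Characteristic polynomial det(A - λI) = λ^2 + 2λ + 5 = 0.
Eigenvalues λ = -1 ± 2i (complex conjugate pair).
For λ=-1+2i: an eigenvector is (-3,2) - i(-2,1) = (-3 + 2i, 2 - i).
A real fundamental pair from Re and Im of e^((-1+2i)t)v: X_1 = e^(-t)(cos(2t)·(-3,2) + sin(2t)·(-2,1)), X_2 = e^(-t)(sin(2t)·(-3,2) - cos(2t)·(-2,1)).
General solution: c_1X_1 + c_2X_2.

x(t) = -2c_1e^(-t)sin(2t) - 3c_1e^(-t)cos(2t) - 3c_2e^(-t)sin(2t) + 2c_2e^(-t)cos(2t), z(t) = c_1e^(-t)sin(2t) + 2c_1e^(-t)cos(2t) + 2c_2e^(-t)sin(2t) - c_2e^(-t)cos(2t)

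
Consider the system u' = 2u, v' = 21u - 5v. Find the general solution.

Coefficient matrix A = [[2, 0], [21, -5]].
Characteristic polynomial det(A - λI) = λ^2 + 3λ - 10 = 0.
Eigenvalues λ = -5, 2.
For λ=-5: (A-λI) row 1 is [7, 0], so an eigenvector is (0, -1).
For λ=2: (A-λI) row 2 is [21, -7], so an eigenvector is (-1, -3).
General solution: C_1e^(-5t)(0,-1) + C_2e^(2t)(-1,-3).

u(t) = -C_2e^(2t), v(t) = -C_1e^(-5t) - 3C_2e^(2t)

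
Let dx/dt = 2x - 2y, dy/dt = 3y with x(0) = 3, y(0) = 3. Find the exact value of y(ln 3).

A = [[2,-2],[0,3]]; eigenvalues λ = 2, 3.
Eigenvectors: (1,0) for λ=2, (-2,1) for λ=3.
From the initial condition, c_1 = 9, c_2 = 3.
y(ln 3) = (9)(3^2)(0) + (3)(3^3)(1) = 81.

81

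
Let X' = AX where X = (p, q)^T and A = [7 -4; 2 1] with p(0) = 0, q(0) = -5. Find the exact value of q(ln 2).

80

A = [[7,-4],[2,1]]; eigenvalues λ = 3, 5.
Eigenvectors: (1,1) for λ=3, (2,1) for λ=5.
From the initial condition, c_1 = -10, c_2 = 5.
q(ln 2) = (-10)(2^3)(1) + (5)(2^5)(1) = 80.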